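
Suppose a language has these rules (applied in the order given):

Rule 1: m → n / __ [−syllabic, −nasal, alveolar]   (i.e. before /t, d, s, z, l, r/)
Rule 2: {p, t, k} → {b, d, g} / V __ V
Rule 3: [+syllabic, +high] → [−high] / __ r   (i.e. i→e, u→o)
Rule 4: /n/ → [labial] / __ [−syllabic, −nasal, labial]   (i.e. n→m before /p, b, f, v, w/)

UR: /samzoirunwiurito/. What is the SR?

sanzoerumwiorido

Rule 1 (nasal place assimilation): /m/ precedes the alveolar consonant /z/, so it assimilates in place to [n]. /samzoirunwiurito/ → sanzoirunwiurito.
Rule 2 (intervocalic voicing): /t/ is a voiceless stop between vowels /i/ and /o/, so it voices to [d]. /sanzoirunwiurito/ → sanzoirunwiurido.
Rule 3 (pre-rhotic lowering): /i/ is a high vowel immediately before /r/, so it lowers to [e]. /u/ is a high vowel immediately before /r/, so it lowers to [o]. /sanzoirunwiurido/ → sanzoerunwiorido.
Rule 4 (nasal place assimilation): /n/ precedes the labial consonant /w/, so it assimilates in place to [m]. /sanzoerunwiorido/ → sanzoerumwiorido.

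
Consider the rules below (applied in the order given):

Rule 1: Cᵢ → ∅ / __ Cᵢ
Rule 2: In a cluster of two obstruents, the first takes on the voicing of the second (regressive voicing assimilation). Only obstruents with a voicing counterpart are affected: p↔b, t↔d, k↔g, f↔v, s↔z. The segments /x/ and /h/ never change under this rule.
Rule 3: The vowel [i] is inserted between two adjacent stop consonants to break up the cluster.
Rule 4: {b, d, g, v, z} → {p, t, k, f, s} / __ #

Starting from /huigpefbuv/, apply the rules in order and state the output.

Rule 1 (degemination): no segment meets the environment; /huigpefbuv/ is unchanged.
Rule 2 (regressive voicing assimilation): /g/ precedes the voiceless obstruent /p/, so it devoices to [k] by assimilation. /f/ precedes the voiced obstruent /b/, so it voices to [v] by assimilation. /huigpefbuv/ → huikpevbuv.
Rule 3 (stop-cluster i-epenthesis): /k/ and /p/ form a stop–stop cluster, so [i] is inserted between them. /huikpevbuv/ → huikipevbuv.
Rule 4 (final devoicing): /v/ is a voiced obstruent in word-final position, so it devoices to [f]. /huikipevbuv/ → huikipevbuf.

huikipevbuf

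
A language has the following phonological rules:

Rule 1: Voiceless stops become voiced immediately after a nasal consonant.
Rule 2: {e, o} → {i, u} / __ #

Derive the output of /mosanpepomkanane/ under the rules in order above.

mosanbepomganani

Rule 1 (post-nasal voicing): /p/ is a voiceless stop immediately after the nasal /n/, so it voices to [b]. /k/ is a voiceless stop immediately after the nasal /m/, so it voices to [g]. /mosanpepomkanane/ → mosanbepomganane.
Rule 2 (final vowel raising): /e/ is a mid vowel in word-final position, so it raises to [i]. /mosanbepomganane/ → mosanbepomganani.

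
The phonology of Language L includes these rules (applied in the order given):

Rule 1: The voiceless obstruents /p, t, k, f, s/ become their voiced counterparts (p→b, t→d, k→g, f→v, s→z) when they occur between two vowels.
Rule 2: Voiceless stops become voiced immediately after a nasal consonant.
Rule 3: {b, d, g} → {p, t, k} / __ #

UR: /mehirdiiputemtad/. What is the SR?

mehirdiibudemdat

Rule 1 (intervocalic voicing): /p/ is a voiceless obstruent between vowels /i/ and /u/, so it voices to [b]. /t/ is a voiceless obstruent between vowels /u/ and /e/, so it voices to [d]. /mehirdiiputemtad/ → mehirdiibudemtad.
Rule 2 (post-nasal voicing): /t/ is a voiceless stop immediately after the nasal /m/, so it voices to [d]. /mehirdiibudemtad/ → mehirdiibudemdad.
Rule 3 (final devoicing): /d/ is a voiced stop in word-final position, so it devoices to [t]. /mehirdiibudemdad/ → mehirdiibudemdat.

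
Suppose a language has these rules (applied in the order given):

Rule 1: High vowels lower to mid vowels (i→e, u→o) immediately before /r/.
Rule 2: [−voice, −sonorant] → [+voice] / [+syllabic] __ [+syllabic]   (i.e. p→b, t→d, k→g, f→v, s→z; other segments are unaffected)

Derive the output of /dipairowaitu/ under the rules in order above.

dibaerowaidu

Rule 1 (pre-rhotic lowering): /i/ is a high vowel immediately before /r/, so it lowers to [e]. /dipairowaitu/ → dipaerowaitu.
Rule 2 (intervocalic voicing): /p/ is a voiceless obstruent between vowels /i/ and /a/, so it voices to [b]. /t/ is a voiceless obstruent between vowels /i/ and /u/, so it voices to [d]. /dipaerowaitu/ → dibaerowaidu.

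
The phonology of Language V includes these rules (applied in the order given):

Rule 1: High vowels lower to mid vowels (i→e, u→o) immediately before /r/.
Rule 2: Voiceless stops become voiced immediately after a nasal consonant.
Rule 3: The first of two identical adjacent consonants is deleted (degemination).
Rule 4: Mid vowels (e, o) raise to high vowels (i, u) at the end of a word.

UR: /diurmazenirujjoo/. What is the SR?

diormazenerujou

Rule 1 (pre-rhotic lowering): /u/ is a high vowel immediately before /r/, so it lowers to [o]. /i/ is a high vowel immediately before /r/, so it lowers to [e]. /diurmazenirujjoo/ → diormazenerujjoo.
Rule 2 (post-nasal voicing): no segment meets the environment; /diormazenerujjoo/ is unchanged.
Rule 3 (degemination): /jj/ is a geminate; the first /j/ deletes. /diormazenerujjoo/ → diormazenerujoo.
Rule 4 (final vowel raising): /o/ is a mid vowel in word-final position, so it raises to [u]. /diormazenerujoo/ → diormazenerujou.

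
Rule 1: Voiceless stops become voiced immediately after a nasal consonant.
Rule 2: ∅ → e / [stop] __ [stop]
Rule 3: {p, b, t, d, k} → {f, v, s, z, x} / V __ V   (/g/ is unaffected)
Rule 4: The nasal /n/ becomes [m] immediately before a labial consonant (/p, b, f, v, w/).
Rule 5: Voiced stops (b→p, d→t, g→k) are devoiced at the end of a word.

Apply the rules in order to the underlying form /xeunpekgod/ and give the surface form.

Rule 1 (post-nasal voicing): /p/ is a voiceless stop immediately after the nasal /n/, so it voices to [b]. /xeunpekgod/ → xeunbekgod.
Rule 2 (stop-cluster e-epenthesis): /k/ and /g/ form a stop–stop cluster, so [e] is inserted between them. /xeunbekgod/ → xeunbekegod.
Rule 3 (intervocalic spirantization): /k/ is a stop between vowels /e/ and /e/, so it spirantizes to the fricative [x]. /xeunbekegod/ → xeunbexegod.
Rule 4 (nasal place assimilation): /n/ precedes the labial consonant /b/, so it assimilates in place to [m]. /xeunbexegod/ → xeumbexegod.
Rule 5 (final devoicing): /d/ is a voiced stop in word-final position, so it devoices to [t]. /xeumbexegod/ → xeumbexegot.

xeumbexegot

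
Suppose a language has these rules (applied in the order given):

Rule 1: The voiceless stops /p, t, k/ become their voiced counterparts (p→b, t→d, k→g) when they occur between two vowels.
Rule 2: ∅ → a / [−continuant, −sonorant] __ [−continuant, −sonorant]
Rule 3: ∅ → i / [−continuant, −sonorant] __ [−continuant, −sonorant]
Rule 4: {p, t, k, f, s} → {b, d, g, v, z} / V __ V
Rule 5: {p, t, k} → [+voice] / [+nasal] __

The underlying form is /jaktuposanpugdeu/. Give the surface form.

jagadubozanbugadeu

Rule 1 (intervocalic voicing): /p/ is a voiceless stop between vowels /u/ and /o/, so it voices to [b]. /jaktuposanpugdeu/ → jaktubosanpugdeu.
Rule 2 (stop-cluster a-epenthesis): /k/ and /t/ form a stop–stop cluster, so [a] is inserted between them. /g/ and /d/ form a stop–stop cluster, so [a] is inserted between them. /jaktubosanpugdeu/ → jakatubosanpugadeu.
Rule 3 (stop-cluster i-epenthesis): no segment meets the environment; /jakatubosanpugadeu/ is unchanged.
Rule 4 (intervocalic voicing): /k/ is a voiceless obstruent between vowels /a/ and /a/, so it voices to [g]. /t/ is a voiceless obstruent between vowels /a/ and /u/, so it voices to [d]. /s/ is a voiceless obstruent between vowels /o/ and /a/, so it voices to [z]. /jakatubosanpugadeu/ → jagadubozanpugadeu.
Rule 5 (post-nasal voicing): /p/ is a voiceless stop immediately after the nasal /n/, so it voices to [b]. /jagadubozanpugadeu/ → jagadubozanbugadeu.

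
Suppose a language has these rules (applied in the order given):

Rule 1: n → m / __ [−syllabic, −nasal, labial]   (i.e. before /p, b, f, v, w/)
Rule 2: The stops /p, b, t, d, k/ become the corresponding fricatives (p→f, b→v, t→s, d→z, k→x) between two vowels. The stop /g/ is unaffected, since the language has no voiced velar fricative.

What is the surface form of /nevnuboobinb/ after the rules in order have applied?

Rule 1 (nasal place assimilation): /n/ precedes the labial consonant /b/, so it assimilates in place to [m]. /nevnuboobinb/ → nevnuboobimb.
Rule 2 (intervocalic spirantization): /b/ is a stop between vowels /u/ and /o/, so it spirantizes to the fricative [v]. /b/ is a stop between vowels /o/ and /i/, so it spirantizes to the fricative [v]. /nevnuboobimb/ → nevnuvoovimb.

nevnuvoovimb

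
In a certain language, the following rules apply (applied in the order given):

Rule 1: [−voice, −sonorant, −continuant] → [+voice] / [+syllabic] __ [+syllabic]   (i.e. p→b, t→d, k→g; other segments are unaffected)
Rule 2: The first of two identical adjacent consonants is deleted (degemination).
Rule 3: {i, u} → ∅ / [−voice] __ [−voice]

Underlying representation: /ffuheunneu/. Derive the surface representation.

fheuneu

Rule 1 (intervocalic voicing): no segment meets the environment; /ffuheunneu/ is unchanged.
Rule 2 (degemination): /ff/ is a geminate; the first /f/ deletes. /nn/ is a geminate; the first /n/ deletes. /ffuheunneu/ → fuheuneu.
Rule 3 (high vowel syncope): /u/ is a high vowel flanked by voiceless consonants /f/ and /h/, so it deletes. /fuheuneu/ → fheuneu.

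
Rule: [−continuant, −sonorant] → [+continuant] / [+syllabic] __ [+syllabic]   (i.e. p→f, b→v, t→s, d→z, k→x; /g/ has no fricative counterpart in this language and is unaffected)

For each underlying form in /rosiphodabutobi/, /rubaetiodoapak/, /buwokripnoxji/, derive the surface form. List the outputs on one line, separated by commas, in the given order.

/rosiphodabutobi/: /d/ is a stop between vowels /o/ and /a/, so it spirantizes to the fricative [z]. /b/ is a stop between vowels /a/ and /u/, so it spirantizes to the fricative [v]. /t/ is a stop between vowels /u/ and /o/, so it spirantizes to the fricative [s]. /b/ is a stop between vowels /o/ and /i/, so it spirantizes to the fricative [v]. → [rosiphozavusovi].
/rubaetiodoapak/: /b/ is a stop between vowels /u/ and /a/, so it spirantizes to the fricative [v]. /t/ is a stop between vowels /e/ and /i/, so it spirantizes to the fricative [s]. /d/ is a stop between vowels /o/ and /o/, so it spirantizes to the fricative [z]. /p/ is a stop between vowels /a/ and /a/, so it spirantizes to the fricative [f]. → [ruvaesiozoafak].
/buwokripnoxji/: the rule's environment is not met; surfaces unchanged as [buwokripnoxji].

rosiphozavusovi, ruvaesiozoafak, buwokripnoxji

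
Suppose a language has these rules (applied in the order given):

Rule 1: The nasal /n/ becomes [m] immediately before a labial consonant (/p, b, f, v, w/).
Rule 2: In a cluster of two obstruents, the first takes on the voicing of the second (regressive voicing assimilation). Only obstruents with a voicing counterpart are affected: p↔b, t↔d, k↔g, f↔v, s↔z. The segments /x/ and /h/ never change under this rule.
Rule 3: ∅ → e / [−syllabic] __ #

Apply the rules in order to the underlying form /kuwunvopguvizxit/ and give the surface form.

kuwumvobguvisxite

Rule 1 (nasal place assimilation): /n/ precedes the labial consonant /v/, so it assimilates in place to [m]. /kuwunvopguvizxit/ → kuwumvopguvizxit.
Rule 2 (regressive voicing assimilation): /p/ precedes the voiced obstruent /g/, so it voices to [b] by assimilation. /z/ precedes the voiceless obstruent /x/, so it devoices to [s] by assimilation. /kuwumvopguvizxit/ → kuwumvobguvisxit.
Rule 3 (final e-epenthesis): the form ends in the consonant /t/, so [e] is inserted word-finally. /kuwumvobguvisxit/ → kuwumvobguvisxite.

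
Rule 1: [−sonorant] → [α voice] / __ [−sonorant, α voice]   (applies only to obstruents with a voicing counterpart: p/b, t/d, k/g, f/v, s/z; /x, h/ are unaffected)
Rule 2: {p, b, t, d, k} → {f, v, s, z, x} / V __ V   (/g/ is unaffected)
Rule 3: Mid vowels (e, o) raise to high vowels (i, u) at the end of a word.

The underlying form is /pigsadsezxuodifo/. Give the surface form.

piksatsesxuozifu

Rule 1 (regressive voicing assimilation): /g/ precedes the voiceless obstruent /s/, so it devoices to [k] by assimilation. /d/ precedes the voiceless obstruent /s/, so it devoices to [t] by assimilation. /z/ precedes the voiceless obstruent /x/, so it devoices to [s] by assimilation. /pigsadsezxuodifo/ → piksatsesxuodifo.
Rule 2 (intervocalic spirantization): /d/ is a stop between vowels /o/ and /i/, so it spirantizes to the fricative [z]. /piksatsesxuodifo/ → piksatsesxuozifo.
Rule 3 (final vowel raising): /o/ is a mid vowel in word-final position, so it raises to [u]. /piksatsesxuozifo/ → piksatsesxuozifu.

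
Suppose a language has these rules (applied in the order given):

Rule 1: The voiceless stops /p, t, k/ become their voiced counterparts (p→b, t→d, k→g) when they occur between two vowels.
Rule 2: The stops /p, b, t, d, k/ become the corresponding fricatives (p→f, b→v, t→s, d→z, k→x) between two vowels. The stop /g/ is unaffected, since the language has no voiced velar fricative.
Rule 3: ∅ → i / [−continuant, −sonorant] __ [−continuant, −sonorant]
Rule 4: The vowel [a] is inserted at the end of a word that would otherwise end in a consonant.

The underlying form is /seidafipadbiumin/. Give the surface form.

Rule 1 (intervocalic voicing): /p/ is a voiceless stop between vowels /i/ and /a/, so it voices to [b]. /seidafipadbiumin/ → seidafibadbiumin.
Rule 2 (intervocalic spirantization): /d/ is a stop between vowels /i/ and /a/, so it spirantizes to the fricative [z]. /b/ is a stop between vowels /i/ and /a/, so it spirantizes to the fricative [v]. /seidafibadbiumin/ → seizafivadbiumin.
Rule 3 (stop-cluster i-epenthesis): /d/ and /b/ form a stop–stop cluster, so [i] is inserted between them. /seizafivadbiumin/ → seizafivadibiumin.
Rule 4 (final a-epenthesis): the form ends in the consonant /n/, so [a] is inserted word-finally. /seizafivadibiumin/ → seizafivadibiumina.

seizafivadibiumina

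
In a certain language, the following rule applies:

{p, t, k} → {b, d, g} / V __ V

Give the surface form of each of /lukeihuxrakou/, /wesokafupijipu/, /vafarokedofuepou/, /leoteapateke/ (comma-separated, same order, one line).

lugeihuxragou, wesogafubijibu, vafarogedofuebou, leodeabadege

/lukeihuxrakou/: /k/ is a voiceless stop between vowels /u/ and /e/, so it voices to [g]. /k/ is a voiceless stop between vowels /a/ and /o/, so it voices to [g]. → [lugeihuxragou].
/wesokafupijipu/: /k/ is a voiceless stop between vowels /o/ and /a/, so it voices to [g]. /p/ is a voiceless stop between vowels /u/ and /i/, so it voices to [b]. /p/ is a voiceless stop between vowels /i/ and /u/, so it voices to [b]. → [wesogafubijibu].
/vafarokedofuepou/: /k/ is a voiceless stop between vowels /o/ and /e/, so it voices to [g]. /p/ is a voiceless stop between vowels /e/ and /o/, so it voices to [b]. → [vafarogedofuebou].
/leoteapateke/: /t/ is a voiceless stop between vowels /o/ and /e/, so it voices to [d]. /p/ is a voiceless stop between vowels /a/ and /a/, so it voices to [b]. /t/ is a voiceless stop between vowels /a/ and /e/, so it voices to [d]. /k/ is a voiceless stop between vowels /e/ and /e/, so it voices to [g]. → [leodeabadege].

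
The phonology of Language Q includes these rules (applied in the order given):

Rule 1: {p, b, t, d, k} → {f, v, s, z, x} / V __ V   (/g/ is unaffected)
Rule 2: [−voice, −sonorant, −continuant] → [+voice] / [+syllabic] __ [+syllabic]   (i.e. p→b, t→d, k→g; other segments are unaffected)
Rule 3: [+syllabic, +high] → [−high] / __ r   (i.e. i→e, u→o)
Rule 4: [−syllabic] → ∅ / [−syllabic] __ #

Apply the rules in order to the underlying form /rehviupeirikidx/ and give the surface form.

rehviufeerixid

Rule 1 (intervocalic spirantization): /p/ is a stop between vowels /u/ and /e/, so it spirantizes to the fricative [f]. /k/ is a stop between vowels /i/ and /i/, so it spirantizes to the fricative [x]. /rehviupeirikidx/ → rehviufeirixidx.
Rule 2 (intervocalic voicing): no segment meets the environment; /rehviufeirixidx/ is unchanged.
Rule 3 (pre-rhotic lowering): /i/ is a high vowel immediately before /r/, so it lowers to [e]. /rehviufeirixidx/ → rehviufeerixidx.
Rule 4 (final cluster simplification): /x/ is the second consonant of a word-final cluster /dx/, so it deletes. /rehviufeerixidx/ → rehviufeerixid.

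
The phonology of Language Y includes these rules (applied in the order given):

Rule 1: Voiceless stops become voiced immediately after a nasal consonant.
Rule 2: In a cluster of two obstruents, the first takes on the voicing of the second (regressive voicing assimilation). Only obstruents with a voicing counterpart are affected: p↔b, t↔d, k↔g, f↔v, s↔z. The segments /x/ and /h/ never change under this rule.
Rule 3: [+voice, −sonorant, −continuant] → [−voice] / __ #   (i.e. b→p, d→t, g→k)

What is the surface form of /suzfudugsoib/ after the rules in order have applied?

susfuduksoip

Rule 1 (post-nasal voicing): no segment meets the environment; /suzfudugsoib/ is unchanged.
Rule 2 (regressive voicing assimilation): /z/ precedes the voiceless obstruent /f/, so it devoices to [s] by assimilation. /g/ precedes the voiceless obstruent /s/, so it devoices to [k] by assimilation. /suzfudugsoib/ → susfuduksoib.
Rule 3 (final devoicing): /b/ is a voiced stop in word-final position, so it devoices to [p]. /susfuduksoib/ → susfuduksoip.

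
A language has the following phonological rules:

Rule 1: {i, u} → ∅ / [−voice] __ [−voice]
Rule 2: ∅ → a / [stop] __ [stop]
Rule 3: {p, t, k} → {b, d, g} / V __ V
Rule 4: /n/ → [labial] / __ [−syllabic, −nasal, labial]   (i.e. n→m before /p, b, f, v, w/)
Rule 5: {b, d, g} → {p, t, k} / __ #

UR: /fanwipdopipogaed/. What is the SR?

famwibadobabogaet

Rule 1 (high vowel syncope): /i/ is a high vowel flanked by voiceless consonants /p/ and /p/, so it deletes. /fanwipdopipogaed/ → fanwipdoppogaed.
Rule 2 (stop-cluster a-epenthesis): /p/ and /d/ form a stop–stop cluster, so [a] is inserted between them. /p/ and /p/ form a stop–stop cluster, so [a] is inserted between them. /fanwipdoppogaed/ → fanwipadopapogaed.
Rule 3 (intervocalic voicing): /p/ is a voiceless stop between vowels /i/ and /a/, so it voices to [b]. /p/ is a voiceless stop between vowels /o/ and /a/, so it voices to [b]. /p/ is a voiceless stop between vowels /a/ and /o/, so it voices to [b]. /fanwipadopapogaed/ → fanwibadobabogaed.
Rule 4 (nasal place assimilation): /n/ precedes the labial consonant /w/, so it assimilates in place to [m]. /fanwibadobabogaed/ → famwibadobabogaed.
Rule 5 (final devoicing): /d/ is a voiced stop in word-final position, so it devoices to [t]. /famwibadobabogaed/ → famwibadobabogaet.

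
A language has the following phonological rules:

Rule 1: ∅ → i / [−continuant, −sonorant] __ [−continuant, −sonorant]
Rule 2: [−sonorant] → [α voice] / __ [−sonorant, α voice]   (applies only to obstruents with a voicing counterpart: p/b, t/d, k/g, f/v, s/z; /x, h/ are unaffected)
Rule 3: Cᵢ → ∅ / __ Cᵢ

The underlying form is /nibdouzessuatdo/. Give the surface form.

nibidouzesuatido

Rule 1 (stop-cluster i-epenthesis): /b/ and /d/ form a stop–stop cluster, so [i] is inserted between them. /t/ and /d/ form a stop–stop cluster, so [i] is inserted between them. /nibdouzessuatdo/ → nibidouzessuatido.
Rule 2 (regressive voicing assimilation): no segment meets the environment; /nibidouzessuatido/ is unchanged.
Rule 3 (degemination): /ss/ is a geminate; the first /s/ deletes. /nibidouzessuatido/ → nibidouzesuatido.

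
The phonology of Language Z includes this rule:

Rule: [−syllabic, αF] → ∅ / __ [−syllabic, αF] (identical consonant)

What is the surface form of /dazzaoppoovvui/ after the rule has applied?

dazaopoovui

/zz/ is a geminate; the first /z/ deletes.
/pp/ is a geminate; the first /p/ deletes.
/vv/ is a geminate; the first /v/ deletes.
The other instances of /d/, /z/, /p/, /v/ do not occur in the required environment and remain unchanged.
Surface form: [dazaopoovui].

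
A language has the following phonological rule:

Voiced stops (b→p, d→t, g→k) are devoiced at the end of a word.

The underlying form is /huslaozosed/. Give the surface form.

/d/ is a voiced stop in word-final position, so it devoices to [t].
Surface form: [huslaozoset].

huslaozoset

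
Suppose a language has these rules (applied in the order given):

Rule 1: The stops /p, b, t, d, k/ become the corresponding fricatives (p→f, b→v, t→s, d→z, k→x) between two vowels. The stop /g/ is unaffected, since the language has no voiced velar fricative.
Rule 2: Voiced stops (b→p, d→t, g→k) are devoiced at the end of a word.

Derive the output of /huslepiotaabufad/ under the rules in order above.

Rule 1 (intervocalic spirantization): /p/ is a stop between vowels /e/ and /i/, so it spirantizes to the fricative [f]. /t/ is a stop between vowels /o/ and /a/, so it spirantizes to the fricative [s]. /b/ is a stop between vowels /a/ and /u/, so it spirantizes to the fricative [v]. /huslepiotaabufad/ → huslefiosaavufad.
Rule 2 (final devoicing): /d/ is a voiced stop in word-final position, so it devoices to [t]. /huslefiosaavufad/ → huslefiosaavufat.

huslefiosaavufat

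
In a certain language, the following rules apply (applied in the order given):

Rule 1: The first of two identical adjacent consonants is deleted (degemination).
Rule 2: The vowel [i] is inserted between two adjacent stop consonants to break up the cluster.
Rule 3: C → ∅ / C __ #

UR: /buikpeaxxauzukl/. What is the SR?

buikipeaxauzuk

Rule 1 (degemination): /xx/ is a geminate; the first /x/ deletes. /buikpeaxxauzukl/ → buikpeaxauzukl.
Rule 2 (stop-cluster i-epenthesis): /k/ and /p/ form a stop–stop cluster, so [i] is inserted between them. /buikpeaxauzukl/ → buikipeaxauzukl.
Rule 3 (final cluster simplification): /l/ is the second consonant of a word-final cluster /kl/, so it deletes. /buikipeaxauzukl/ → buikipeaxauzuk.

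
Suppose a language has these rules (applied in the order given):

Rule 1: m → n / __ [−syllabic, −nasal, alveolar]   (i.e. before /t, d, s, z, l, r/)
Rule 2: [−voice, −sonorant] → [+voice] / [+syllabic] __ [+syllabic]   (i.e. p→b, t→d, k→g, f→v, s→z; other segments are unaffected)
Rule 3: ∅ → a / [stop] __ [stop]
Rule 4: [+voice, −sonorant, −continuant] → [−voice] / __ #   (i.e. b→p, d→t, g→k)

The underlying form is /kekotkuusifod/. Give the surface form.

kegotakuuzivot

Rule 1 (nasal place assimilation): no segment meets the environment; /kekotkuusifod/ is unchanged.
Rule 2 (intervocalic voicing): /k/ is a voiceless obstruent between vowels /e/ and /o/, so it voices to [g]. /s/ is a voiceless obstruent between vowels /u/ and /i/, so it voices to [z]. /f/ is a voiceless obstruent between vowels /i/ and /o/, so it voices to [v]. /kekotkuusifod/ → kegotkuuzivod.
Rule 3 (stop-cluster a-epenthesis): /t/ and /k/ form a stop–stop cluster, so [a] is inserted between them. /kegotkuuzivod/ → kegotakuuzivod.
Rule 4 (final devoicing): /d/ is a voiced stop in word-final position, so it devoices to [t]. /kegotakuuzivod/ → kegotakuuzivot.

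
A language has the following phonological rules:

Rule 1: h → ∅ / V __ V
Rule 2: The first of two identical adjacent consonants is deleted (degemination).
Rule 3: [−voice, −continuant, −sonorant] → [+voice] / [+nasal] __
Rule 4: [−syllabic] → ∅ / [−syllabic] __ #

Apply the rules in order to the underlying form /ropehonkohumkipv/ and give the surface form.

ropeongoumgip

Rule 1 (intervocalic h-deletion): /h/ occurs between vowels /e/ and /o/, so it deletes. /h/ occurs between vowels /o/ and /u/, so it deletes. /ropehonkohumkipv/ → ropeonkoumkipv.
Rule 2 (degemination): no segment meets the environment; /ropeonkoumkipv/ is unchanged.
Rule 3 (post-nasal voicing): /k/ is a voiceless stop immediately after the nasal /n/, so it voices to [g]. /k/ is a voiceless stop immediately after the nasal /m/, so it voices to [g]. /ropeonkoumkipv/ → ropeongoumgipv.
Rule 4 (final cluster simplification): /v/ is the second consonant of a word-final cluster /pv/, so it deletes. /ropeongoumgipv/ → ropeongoumgip.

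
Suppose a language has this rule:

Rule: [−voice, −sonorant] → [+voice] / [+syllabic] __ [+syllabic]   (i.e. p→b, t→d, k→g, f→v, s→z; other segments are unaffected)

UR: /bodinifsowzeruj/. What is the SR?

bodinifsowzeruj

No segment of /bodinifsowzeruj/ meets the structural description of the rule, so the form surfaces unchanged.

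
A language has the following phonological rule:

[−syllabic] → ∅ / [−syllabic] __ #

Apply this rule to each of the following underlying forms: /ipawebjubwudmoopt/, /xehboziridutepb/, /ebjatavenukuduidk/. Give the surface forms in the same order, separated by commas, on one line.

ipawebjubwudmoop, xehboziridutep, ebjatavenukuduid

/ipawebjubwudmoopt/: /t/ is the second consonant of a word-final cluster /pt/, so it deletes. → [ipawebjubwudmoop].
/xehboziridutepb/: /b/ is the second consonant of a word-final cluster /pb/, so it deletes. → [xehboziridutep].
/ebjatavenukuduidk/: /k/ is the second consonant of a word-final cluster /dk/, so it deletes. → [ebjatavenukuduid].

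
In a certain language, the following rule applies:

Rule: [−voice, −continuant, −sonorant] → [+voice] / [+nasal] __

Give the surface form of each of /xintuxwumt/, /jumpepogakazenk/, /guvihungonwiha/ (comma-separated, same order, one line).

/xintuxwumt/: /t/ is a voiceless stop immediately after the nasal /n/, so it voices to [d]. /t/ is a voiceless stop immediately after the nasal /m/, so it voices to [d]. → [xinduxwumd].
/jumpepogakazenk/: /p/ is a voiceless stop immediately after the nasal /m/, so it voices to [b]. /k/ is a voiceless stop immediately after the nasal /n/, so it voices to [g]. → [jumbepogakazeng].
/guvihungonwiha/: the rule's environment is not met; surfaces unchanged as [guvihungonwiha].

xinduxwumd, jumbepogakazeng, guvihungonwiha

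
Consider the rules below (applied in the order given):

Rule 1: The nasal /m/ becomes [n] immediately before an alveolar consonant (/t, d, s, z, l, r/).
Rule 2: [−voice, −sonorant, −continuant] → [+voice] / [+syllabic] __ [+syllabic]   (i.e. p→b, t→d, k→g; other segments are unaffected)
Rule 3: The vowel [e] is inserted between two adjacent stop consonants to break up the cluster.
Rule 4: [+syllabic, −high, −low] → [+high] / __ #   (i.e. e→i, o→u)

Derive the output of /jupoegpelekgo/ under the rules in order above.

Rule 1 (nasal place assimilation): no segment meets the environment; /jupoegpelekgo/ is unchanged.
Rule 2 (intervocalic voicing): /p/ is a voiceless stop between vowels /u/ and /o/, so it voices to [b]. /jupoegpelekgo/ → juboegpelekgo.
Rule 3 (stop-cluster e-epenthesis): /g/ and /p/ form a stop–stop cluster, so [e] is inserted between them. /k/ and /g/ form a stop–stop cluster, so [e] is inserted between them. /juboegpelekgo/ → juboegepelekego.
Rule 4 (final vowel raising): /o/ is a mid vowel in word-final position, so it raises to [u]. /juboegepelekego/ → juboegepelekegu.

juboegepelekegu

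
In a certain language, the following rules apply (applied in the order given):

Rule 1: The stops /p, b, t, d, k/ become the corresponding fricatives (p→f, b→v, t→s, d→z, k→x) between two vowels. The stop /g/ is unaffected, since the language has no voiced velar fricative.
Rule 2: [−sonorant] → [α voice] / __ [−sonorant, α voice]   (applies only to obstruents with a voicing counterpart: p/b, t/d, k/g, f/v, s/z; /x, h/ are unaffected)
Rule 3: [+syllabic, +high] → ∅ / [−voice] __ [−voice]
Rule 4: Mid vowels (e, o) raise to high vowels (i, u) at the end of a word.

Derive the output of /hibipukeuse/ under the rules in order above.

Rule 1 (intervocalic spirantization): /b/ is a stop between vowels /i/ and /i/, so it spirantizes to the fricative [v]. /p/ is a stop between vowels /i/ and /u/, so it spirantizes to the fricative [f]. /k/ is a stop between vowels /u/ and /e/, so it spirantizes to the fricative [x]. /hibipukeuse/ → hivifuxeuse.
Rule 2 (regressive voicing assimilation): no segment meets the environment; /hivifuxeuse/ is unchanged.
Rule 3 (high vowel syncope): /u/ is a high vowel flanked by voiceless consonants /f/ and /x/, so it deletes. /hivifuxeuse/ → hivifxeuse.
Rule 4 (final vowel raising): /e/ is a mid vowel in word-final position, so it raises to [i]. /hivifxeuse/ → hivifxeusi.

hivifxeusi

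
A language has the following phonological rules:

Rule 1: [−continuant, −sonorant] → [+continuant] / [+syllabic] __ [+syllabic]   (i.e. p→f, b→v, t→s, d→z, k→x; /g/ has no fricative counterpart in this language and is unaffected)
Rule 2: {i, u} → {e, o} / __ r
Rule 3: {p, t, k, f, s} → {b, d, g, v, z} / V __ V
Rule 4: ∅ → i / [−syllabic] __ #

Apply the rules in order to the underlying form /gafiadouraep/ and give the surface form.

Rule 1 (intervocalic spirantization): /d/ is a stop between vowels /a/ and /o/, so it spirantizes to the fricative [z]. /gafiadouraep/ → gafiazouraep.
Rule 2 (pre-rhotic lowering): /u/ is a high vowel immediately before /r/, so it lowers to [o]. /gafiazouraep/ → gafiazooraep.
Rule 3 (intervocalic voicing): /f/ is a voiceless obstruent between vowels /a/ and /i/, so it voices to [v]. /gafiazooraep/ → gaviazooraep.
Rule 4 (final i-epenthesis): the form ends in the consonant /p/, so [i] is inserted word-finally. /gaviazooraep/ → gaviazooraepi.

gaviazooraepi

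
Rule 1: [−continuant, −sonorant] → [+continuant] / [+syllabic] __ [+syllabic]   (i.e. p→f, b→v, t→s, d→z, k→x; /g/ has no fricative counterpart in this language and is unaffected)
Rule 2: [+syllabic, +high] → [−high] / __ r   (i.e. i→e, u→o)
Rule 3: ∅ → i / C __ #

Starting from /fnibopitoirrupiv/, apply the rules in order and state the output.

fnivofisoerrufivi

Rule 1 (intervocalic spirantization): /b/ is a stop between vowels /i/ and /o/, so it spirantizes to the fricative [v]. /p/ is a stop between vowels /o/ and /i/, so it spirantizes to the fricative [f]. /t/ is a stop between vowels /i/ and /o/, so it spirantizes to the fricative [s]. /p/ is a stop between vowels /u/ and /i/, so it spirantizes to the fricative [f]. /fnibopitoirrupiv/ → fnivofisoirrufiv.
Rule 2 (pre-rhotic lowering): /i/ is a high vowel immediately before /r/, so it lowers to [e]. /fnivofisoirrufiv/ → fnivofisoerrufiv.
Rule 3 (final i-epenthesis): the form ends in the consonant /v/, so [i] is inserted word-finally. /fnivofisoerrufiv/ → fnivofisoerrufivi.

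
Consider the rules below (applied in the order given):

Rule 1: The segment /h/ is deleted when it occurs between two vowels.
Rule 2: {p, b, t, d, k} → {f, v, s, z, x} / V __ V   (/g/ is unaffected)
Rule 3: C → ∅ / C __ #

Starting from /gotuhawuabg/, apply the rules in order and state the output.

Rule 1 (intervocalic h-deletion): /h/ occurs between vowels /u/ and /a/, so it deletes. /gotuhawuabg/ → gotuawuabg.
Rule 2 (intervocalic spirantization): /t/ is a stop between vowels /o/ and /u/, so it spirantizes to the fricative [s]. /gotuawuabg/ → gosuawuabg.
Rule 3 (final cluster simplification): /g/ is the second consonant of a word-final cluster /bg/, so it deletes. /gosuawuabg/ → gosuawuab.

gosuawuab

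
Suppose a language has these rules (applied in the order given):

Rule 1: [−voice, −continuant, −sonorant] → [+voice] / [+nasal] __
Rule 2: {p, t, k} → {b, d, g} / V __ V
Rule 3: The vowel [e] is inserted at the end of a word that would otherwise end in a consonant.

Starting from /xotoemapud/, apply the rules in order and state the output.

Rule 1 (post-nasal voicing): no segment meets the environment; /xotoemapud/ is unchanged.
Rule 2 (intervocalic voicing): /t/ is a voiceless stop between vowels /o/ and /o/, so it voices to [d]. /p/ is a voiceless stop between vowels /a/ and /u/, so it voices to [b]. /xotoemapud/ → xodoemabud.
Rule 3 (final e-epenthesis): the form ends in the consonant /d/, so [e] is inserted word-finally. /xodoemabud/ → xodoemabude.

xodoemabude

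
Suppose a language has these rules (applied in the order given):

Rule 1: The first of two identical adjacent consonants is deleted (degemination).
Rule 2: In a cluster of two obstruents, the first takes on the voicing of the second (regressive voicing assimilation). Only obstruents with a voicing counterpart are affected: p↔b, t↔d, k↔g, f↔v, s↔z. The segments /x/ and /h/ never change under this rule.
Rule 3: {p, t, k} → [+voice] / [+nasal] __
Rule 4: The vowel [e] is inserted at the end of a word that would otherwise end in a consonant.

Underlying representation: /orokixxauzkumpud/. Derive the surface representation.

orokixauskumbude

Rule 1 (degemination): /xx/ is a geminate; the first /x/ deletes. /orokixxauzkumpud/ → orokixauzkumpud.
Rule 2 (regressive voicing assimilation): /z/ precedes the voiceless obstruent /k/, so it devoices to [s] by assimilation. /orokixauzkumpud/ → orokixauskumpud.
Rule 3 (post-nasal voicing): /p/ is a voiceless stop immediately after the nasal /m/, so it voices to [b]. /orokixauskumpud/ → orokixauskumbud.
Rule 4 (final e-epenthesis): the form ends in the consonant /d/, so [e] is inserted word-finally. /orokixauskumbud/ → orokixauskumbude.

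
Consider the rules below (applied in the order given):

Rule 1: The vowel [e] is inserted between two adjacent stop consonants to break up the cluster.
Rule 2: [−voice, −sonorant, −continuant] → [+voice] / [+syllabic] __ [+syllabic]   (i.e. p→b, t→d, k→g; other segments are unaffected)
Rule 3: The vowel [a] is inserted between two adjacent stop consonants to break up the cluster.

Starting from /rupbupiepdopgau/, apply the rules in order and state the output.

Rule 1 (stop-cluster e-epenthesis): /p/ and /b/ form a stop–stop cluster, so [e] is inserted between them. /p/ and /d/ form a stop–stop cluster, so [e] is inserted between them. /p/ and /g/ form a stop–stop cluster, so [e] is inserted between them. /rupbupiepdopgau/ → rupebupiepedopegau.
Rule 2 (intervocalic voicing): /p/ is a voiceless stop between vowels /u/ and /e/, so it voices to [b]. /p/ is a voiceless stop between vowels /u/ and /i/, so it voices to [b]. /p/ is a voiceless stop between vowels /e/ and /e/, so it voices to [b]. /p/ is a voiceless stop between vowels /o/ and /e/, so it voices to [b]. /rupebupiepedopegau/ → rubebubiebedobegau.
Rule 3 (stop-cluster a-epenthesis): no segment meets the environment; /rubebubiebedobegau/ is unchanged.

rubebubiebedobegau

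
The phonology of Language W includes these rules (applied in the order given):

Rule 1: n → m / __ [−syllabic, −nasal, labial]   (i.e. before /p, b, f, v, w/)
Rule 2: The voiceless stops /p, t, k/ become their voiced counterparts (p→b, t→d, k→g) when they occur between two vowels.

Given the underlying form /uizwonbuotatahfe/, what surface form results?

Rule 1 (nasal place assimilation): /n/ precedes the labial consonant /b/, so it assimilates in place to [m]. /uizwonbuotatahfe/ → uizwombuotatahfe.
Rule 2 (intervocalic voicing): /t/ is a voiceless stop between vowels /o/ and /a/, so it voices to [d]. /t/ is a voiceless stop between vowels /a/ and /a/, so it voices to [d]. /uizwombuotatahfe/ → uizwombuodadahfe.

uizwombuodadahfe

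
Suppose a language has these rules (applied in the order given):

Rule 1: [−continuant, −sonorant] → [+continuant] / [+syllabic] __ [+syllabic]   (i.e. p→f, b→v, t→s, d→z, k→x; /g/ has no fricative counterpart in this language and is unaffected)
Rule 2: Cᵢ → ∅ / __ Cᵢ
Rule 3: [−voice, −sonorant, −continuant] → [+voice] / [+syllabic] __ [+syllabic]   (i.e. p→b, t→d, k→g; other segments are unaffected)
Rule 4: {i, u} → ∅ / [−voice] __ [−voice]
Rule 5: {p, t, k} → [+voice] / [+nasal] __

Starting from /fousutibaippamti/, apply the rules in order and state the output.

Rule 1 (intervocalic spirantization): /t/ is a stop between vowels /u/ and /i/, so it spirantizes to the fricative [s]. /b/ is a stop between vowels /i/ and /a/, so it spirantizes to the fricative [v]. /fousutibaippamti/ → foususivaippamti.
Rule 2 (degemination): /pp/ is a geminate; the first /p/ deletes. /foususivaippamti/ → foususivaipamti.
Rule 3 (intervocalic voicing): /p/ is a voiceless stop between vowels /i/ and /a/, so it voices to [b]. /foususivaipamti/ → foususivaibamti.
Rule 4 (high vowel syncope): /u/ is a high vowel flanked by voiceless consonants /s/ and /s/, so it deletes. /foususivaibamti/ → foussivaibamti.
Rule 5 (post-nasal voicing): /t/ is a voiceless stop immediately after the nasal /m/, so it voices to [d]. /foussivaibamti/ → foussivaibamdi.

foussivaibamdi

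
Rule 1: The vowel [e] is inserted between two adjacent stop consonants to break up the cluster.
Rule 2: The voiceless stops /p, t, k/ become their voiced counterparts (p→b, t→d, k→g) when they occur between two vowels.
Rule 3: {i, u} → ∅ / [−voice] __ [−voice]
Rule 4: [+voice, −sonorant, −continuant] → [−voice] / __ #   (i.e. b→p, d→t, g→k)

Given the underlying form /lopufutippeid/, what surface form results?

lobufudibebeit

Rule 1 (stop-cluster e-epenthesis): /p/ and /p/ form a stop–stop cluster, so [e] is inserted between them. /lopufutippeid/ → lopufutipepeid.
Rule 2 (intervocalic voicing): /p/ is a voiceless stop between vowels /o/ and /u/, so it voices to [b]. /t/ is a voiceless stop between vowels /u/ and /i/, so it voices to [d]. /p/ is a voiceless stop between vowels /i/ and /e/, so it voices to [b]. /p/ is a voiceless stop between vowels /e/ and /e/, so it voices to [b]. /lopufutipepeid/ → lobufudibebeid.
Rule 3 (high vowel syncope): no segment meets the environment; /lobufudibebeid/ is unchanged.
Rule 4 (final devoicing): /d/ is a voiced stop in word-final position, so it devoices to [t]. /lobufudibebeid/ → lobufudibebeit.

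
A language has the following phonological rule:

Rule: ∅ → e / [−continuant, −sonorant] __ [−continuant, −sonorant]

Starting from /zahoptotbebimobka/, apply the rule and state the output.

/p/ and /t/ form a stop–stop cluster, so [e] is inserted between them.
/t/ and /b/ form a stop–stop cluster, so [e] is inserted between them.
/b/ and /k/ form a stop–stop cluster, so [e] is inserted between them.
Surface form: [zahopetotebebimobeka].

zahopetotebebimobeka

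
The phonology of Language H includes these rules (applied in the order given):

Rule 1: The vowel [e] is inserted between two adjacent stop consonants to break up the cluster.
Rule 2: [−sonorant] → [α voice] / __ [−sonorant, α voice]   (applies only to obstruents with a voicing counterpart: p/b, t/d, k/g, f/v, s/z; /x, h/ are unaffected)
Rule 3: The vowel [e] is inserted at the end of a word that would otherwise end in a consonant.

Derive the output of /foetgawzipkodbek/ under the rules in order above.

foetegawzipekodebeke

Rule 1 (stop-cluster e-epenthesis): /t/ and /g/ form a stop–stop cluster, so [e] is inserted between them. /p/ and /k/ form a stop–stop cluster, so [e] is inserted between them. /d/ and /b/ form a stop–stop cluster, so [e] is inserted between them. /foetgawzipkodbek/ → foetegawzipekodebek.
Rule 2 (regressive voicing assimilation): no segment meets the environment; /foetegawzipekodebek/ is unchanged.
Rule 3 (final e-epenthesis): the form ends in the consonant /k/, so [e] is inserted word-finally. /foetegawzipekodebek/ → foetegawzipekodebeke.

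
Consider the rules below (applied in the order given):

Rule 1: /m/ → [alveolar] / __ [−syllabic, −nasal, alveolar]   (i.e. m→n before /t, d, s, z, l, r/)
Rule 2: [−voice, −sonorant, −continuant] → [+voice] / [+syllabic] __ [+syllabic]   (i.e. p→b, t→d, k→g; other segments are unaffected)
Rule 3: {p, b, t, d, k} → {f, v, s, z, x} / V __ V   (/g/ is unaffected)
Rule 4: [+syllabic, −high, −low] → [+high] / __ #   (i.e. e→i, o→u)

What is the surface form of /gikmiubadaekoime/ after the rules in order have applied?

Rule 1 (nasal place assimilation): no segment meets the environment; /gikmiubadaekoime/ is unchanged.
Rule 2 (intervocalic voicing): /k/ is a voiceless stop between vowels /e/ and /o/, so it voices to [g]. /gikmiubadaekoime/ → gikmiubadaegoime.
Rule 3 (intervocalic spirantization): /b/ is a stop between vowels /u/ and /a/, so it spirantizes to the fricative [v]. /d/ is a stop between vowels /a/ and /a/, so it spirantizes to the fricative [z]. /gikmiubadaegoime/ → gikmiuvazaegoime.
Rule 4 (final vowel raising): /e/ is a mid vowel in word-final position, so it raises to [i]. /gikmiuvazaegoime/ → gikmiuvazaegoimi.

gikmiuvazaegoimi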